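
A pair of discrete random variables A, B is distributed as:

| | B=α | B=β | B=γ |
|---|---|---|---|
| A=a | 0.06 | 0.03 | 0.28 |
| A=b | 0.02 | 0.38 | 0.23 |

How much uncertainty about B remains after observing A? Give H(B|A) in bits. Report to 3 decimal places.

1.090 bits

Chain rule: H(B|A) = H(A,B) − H(A).
Marginals: p(A) = (0.3700, 0.6300), p(B) = (0.0800, 0.4100, 0.5100).
H(A,B) = 2.0405 bits; H(A) = 0.9507 bits.
H(B|A) = 2.0405 − 0.9507 = 1.090 bits.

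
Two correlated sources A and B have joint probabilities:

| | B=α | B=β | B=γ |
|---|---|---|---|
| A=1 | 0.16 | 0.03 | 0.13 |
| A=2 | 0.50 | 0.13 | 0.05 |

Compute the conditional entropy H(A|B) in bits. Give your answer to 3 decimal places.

0.792 bits

Marginals: p(A) = (0.3200, 0.6800), p(B) = (0.6600, 0.1600, 0.1800).
H(A|B) = Σ p(B) · H(A|B=·).
  B=α: p=0.6600, H(A|B=α) = 0.7990
  B=β: p=0.1600, H(A|B=β) = 0.6962
  B=γ: p=0.1800, H(A|B=γ) = 0.8524
Weighted sum = 0.792 bits.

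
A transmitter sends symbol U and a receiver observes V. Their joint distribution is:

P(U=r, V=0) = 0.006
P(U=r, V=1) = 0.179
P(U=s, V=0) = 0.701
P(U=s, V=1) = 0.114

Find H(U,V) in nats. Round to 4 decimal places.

H(U,V) = −Σ p(x,y)·ln p(x,y) over all 4 cells.
  cell (r,0): −0.006·ln0.006 = 0.03070
  cell (r,1): −0.179·ln0.179 = 0.30795
  cell (s,0): −0.701·ln0.701 = 0.24903
  cell (s,1): −0.114·ln0.114 = 0.24756
Sum = 0.8352 nats.

0.8352 nats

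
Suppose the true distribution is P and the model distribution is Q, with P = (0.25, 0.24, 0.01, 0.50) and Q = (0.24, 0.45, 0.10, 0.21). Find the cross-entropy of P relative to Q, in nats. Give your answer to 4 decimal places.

H(P,Q) = −Σ p·ln q.
  −0.25·ln(0.24) = 0.35678
  −0.24·ln(0.45) = 0.19164
  −0.01·ln(0.10) = 0.02303
  −0.50·ln(0.21) = 0.78032
H(P,Q) = 1.3518 nats.

1.3518 nats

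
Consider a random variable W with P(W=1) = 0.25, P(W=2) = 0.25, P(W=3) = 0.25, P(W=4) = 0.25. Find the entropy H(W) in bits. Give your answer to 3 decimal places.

2.000 bits

H(W) = −Σ p·log₂ p.
  −(0.25)·log₂(0.25) = 0.5000
  −(0.25)·log₂(0.25) = 0.5000
  −(0.25)·log₂(0.25) = 0.5000
  −(0.25)·log₂(0.25) = 0.5000
Sum: 0.5000 + 0.5000 + 0.5000 + 0.5000 = 2.000 bits.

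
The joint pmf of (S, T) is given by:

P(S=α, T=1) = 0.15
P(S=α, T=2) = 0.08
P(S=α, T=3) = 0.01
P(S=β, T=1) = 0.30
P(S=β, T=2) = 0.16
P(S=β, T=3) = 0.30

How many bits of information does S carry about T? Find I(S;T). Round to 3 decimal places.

Marginals: p(S) = (0.2400, 0.7600), p(T) = (0.4500, 0.2400, 0.3100).
I(S;T) = H(S) + H(T) − H(S,T).
H(S) = 0.7950, H(T) = 1.5363, H(S,T) = 2.2337.
I(S;T) = 0.7950 + 1.5363 − 2.2337 = 0.098 bits.

0.098 bits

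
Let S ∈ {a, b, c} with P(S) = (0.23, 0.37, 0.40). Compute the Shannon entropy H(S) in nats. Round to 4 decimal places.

H(S) = −Σ p·ln p.
  −(0.23)·ln(0.23) = 0.33803
  −(0.37)·ln(0.37) = 0.36787
  −(0.40)·ln(0.40) = 0.36652
Sum: 0.33803 + 0.36787 + 0.36652 = 1.0724 nats.

1.0724 nats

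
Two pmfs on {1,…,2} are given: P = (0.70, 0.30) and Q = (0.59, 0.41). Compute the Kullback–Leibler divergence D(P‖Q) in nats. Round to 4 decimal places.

D(P‖Q) = Σ p·ln(p/q).
  0.70·ln(0.70/0.59) = 0.11967
  0.30·ln(0.30/0.41) = -0.09371
D(P‖Q) = 0.0260 nats.

0.0260 nats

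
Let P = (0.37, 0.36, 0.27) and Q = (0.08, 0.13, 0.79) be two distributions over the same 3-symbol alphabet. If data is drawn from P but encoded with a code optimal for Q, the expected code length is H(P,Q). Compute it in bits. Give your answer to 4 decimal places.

2.4997 bits

H(P,Q) = −Σ p·log₂ q.
  −0.37·log₂(0.08) = 1.34823
  −0.36·log₂(0.13) = 1.05963
  −0.27·log₂(0.79) = 0.09182
H(P,Q) = 2.4997 bits.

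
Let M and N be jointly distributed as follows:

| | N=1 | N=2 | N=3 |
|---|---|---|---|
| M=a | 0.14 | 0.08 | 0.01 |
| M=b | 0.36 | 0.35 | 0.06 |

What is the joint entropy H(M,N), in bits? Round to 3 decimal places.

H(M,N) = −Σ p(x,y)·log₂ p(x,y) over all 6 cells.
  cell (a,1): −0.14·log₂0.14 = 0.3971
  cell (a,2): −0.08·log₂0.08 = 0.2915
  cell (a,3): −0.01·log₂0.01 = 0.0664
  cell (b,1): −0.36·log₂0.36 = 0.5306
  cell (b,2): −0.35·log₂0.35 = 0.5301
  cell (b,3): −0.06·log₂0.06 = 0.2435
Sum = 2.059 bits.

2.059 bits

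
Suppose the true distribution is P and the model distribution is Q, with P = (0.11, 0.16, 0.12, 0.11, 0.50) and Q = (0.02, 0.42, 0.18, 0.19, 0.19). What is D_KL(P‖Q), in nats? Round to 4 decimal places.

D(P‖Q) = Σ p·ln(p/q).
  0.11·ln(0.11/0.02) = 0.18752
  0.16·ln(0.16/0.42) = -0.15441
  0.12·ln(0.12/0.18) = -0.04866
  0.11·ln(0.11/0.19) = -0.06012
  0.50·ln(0.50/0.19) = 0.48379
D(P‖Q) = 0.4081 nats.

0.4081 nats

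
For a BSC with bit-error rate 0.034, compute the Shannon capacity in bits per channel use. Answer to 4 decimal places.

0.7859 bits

Binary symmetric channel: C = 1 − h₂(ε) where h₂ is the binary entropy function.
h₂(0.034) = −0.034·log₂0.034 − 0.966·log₂0.966 = 0.2141.
C = 1 − 0.2141 = 0.7859 bits per channel use.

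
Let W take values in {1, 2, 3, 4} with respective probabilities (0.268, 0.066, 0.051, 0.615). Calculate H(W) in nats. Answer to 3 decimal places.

0.983 nats

H(W) = −Σ p·ln p.
  −(0.268)·ln(0.268) = 0.3529
  −(0.066)·ln(0.066) = 0.1794
  −(0.051)·ln(0.051) = 0.1518
  −(0.615)·ln(0.615) = 0.2990
Sum: 0.3529 + 0.1794 + 0.1518 + 0.2990 = 0.983 nats.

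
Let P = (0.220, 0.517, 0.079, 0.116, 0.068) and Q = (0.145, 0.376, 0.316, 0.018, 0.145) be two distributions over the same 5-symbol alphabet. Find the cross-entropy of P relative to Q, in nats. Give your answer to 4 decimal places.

H(P,Q) = −Σ p·ln q.
  −0.220·ln(0.145) = 0.42482
  −0.517·ln(0.376) = 0.50571
  −0.079·ln(0.316) = 0.09101
  −0.116·ln(0.018) = 0.46602
  −0.068·ln(0.145) = 0.13131
H(P,Q) = 1.6189 nats.

1.6189 nats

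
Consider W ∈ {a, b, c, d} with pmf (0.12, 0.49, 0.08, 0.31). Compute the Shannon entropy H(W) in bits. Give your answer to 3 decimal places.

H(W) = −Σ p·log₂ p.
  −(0.12)·log₂(0.12) = 0.3671
  −(0.49)·log₂(0.49) = 0.5043
  −(0.08)·log₂(0.08) = 0.2915
  −(0.31)·log₂(0.31) = 0.5238
Sum: 0.3671 + 0.5043 + 0.2915 + 0.5238 = 1.687 bits.

1.687 bits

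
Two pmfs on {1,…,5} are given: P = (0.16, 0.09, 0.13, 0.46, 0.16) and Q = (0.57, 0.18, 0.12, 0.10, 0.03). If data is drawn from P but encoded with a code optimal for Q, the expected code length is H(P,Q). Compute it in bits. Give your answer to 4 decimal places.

H(P,Q) = −Σ p·log₂ q.
  −0.16·log₂(0.57) = 0.12975
  −0.09·log₂(0.18) = 0.22265
  −0.13·log₂(0.12) = 0.39766
  −0.46·log₂(0.10) = 1.52809
  −0.16·log₂(0.03) = 0.80942
H(P,Q) = 3.0876 bits.

3.0876 bits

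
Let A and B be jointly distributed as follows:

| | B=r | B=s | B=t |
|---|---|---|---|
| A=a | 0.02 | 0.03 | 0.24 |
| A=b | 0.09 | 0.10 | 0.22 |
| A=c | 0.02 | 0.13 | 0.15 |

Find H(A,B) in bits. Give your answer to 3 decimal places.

H(A,B) = −Σ p(x,y)·log₂ p(x,y) over all 9 cells.
  cell (a,r): −0.02·log₂0.02 = 0.1129
  cell (a,s): −0.03·log₂0.03 = 0.1518
  cell (a,t): −0.24·log₂0.24 = 0.4941
  cell (b,r): −0.09·log₂0.09 = 0.3127
  cell (b,s): −0.10·log₂0.10 = 0.3322
  cell (b,t): −0.22·log₂0.22 = 0.4806
  cell (c,r): −0.02·log₂0.02 = 0.1129
  cell (c,s): −0.13·log₂0.13 = 0.3826
  cell (c,t): −0.15·log₂0.15 = 0.4105
Sum = 2.790 bits.

2.790 bits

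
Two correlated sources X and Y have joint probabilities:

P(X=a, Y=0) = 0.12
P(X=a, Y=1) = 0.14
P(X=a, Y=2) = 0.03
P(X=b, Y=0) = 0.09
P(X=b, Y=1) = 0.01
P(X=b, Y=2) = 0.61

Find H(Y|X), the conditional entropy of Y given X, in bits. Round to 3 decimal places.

Marginals: p(X) = (0.2900, 0.7100), p(Y) = (0.2100, 0.1500, 0.6400).
H(Y|X) = Σ p(X) · H(Y|X=·).
  X=a: p=0.2900, H(Y|X=a) = 1.3726
  X=b: p=0.7100, H(Y|X=b) = 0.6525
Weighted sum = 0.861 bits.

0.861 bits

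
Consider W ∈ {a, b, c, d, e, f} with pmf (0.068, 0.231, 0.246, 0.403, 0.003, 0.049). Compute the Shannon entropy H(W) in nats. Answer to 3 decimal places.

H(W) = −Σ p·ln p.
  −(0.068)·ln(0.068) = 0.1828
  −(0.231)·ln(0.231) = 0.3385
  −(0.246)·ln(0.246) = 0.3450
  −(0.403)·ln(0.403) = 0.3663
  −(0.003)·ln(0.003) = 0.0174
  −(0.049)·ln(0.049) = 0.1478
Sum: 0.1828 + 0.3385 + 0.3450 + 0.3663 + 0.0174 + 0.1478 = 1.398 nats.

1.398 nats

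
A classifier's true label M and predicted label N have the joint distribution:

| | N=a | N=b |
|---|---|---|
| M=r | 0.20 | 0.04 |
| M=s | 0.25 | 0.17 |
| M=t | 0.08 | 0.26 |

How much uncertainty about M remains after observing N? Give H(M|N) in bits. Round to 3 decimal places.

Marginals: p(M) = (0.2400, 0.4200, 0.3400), p(N) = (0.5300, 0.4700).
H(M|N) = Σ p(N) · H(M|N=·).
  N=a: p=0.5300, H(M|N=a) = 1.4537
  N=b: p=0.4700, H(M|N=b) = 1.3057
Weighted sum = 1.384 bits.

1.384 bits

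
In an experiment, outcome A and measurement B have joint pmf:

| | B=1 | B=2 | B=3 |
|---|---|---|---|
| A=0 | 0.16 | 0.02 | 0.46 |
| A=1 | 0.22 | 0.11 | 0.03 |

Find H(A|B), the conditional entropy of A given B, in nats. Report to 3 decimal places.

Chain rule: H(A|B) = H(A,B) − H(B).
Marginals: p(A) = (0.6400, 0.3600), p(B) = (0.3800, 0.1300, 0.4900).
H(A,B) = 1.4098 nats; H(B) = 0.9825 nats.
H(A|B) = 1.4098 − 0.9825 = 0.427 nats.

0.427 nats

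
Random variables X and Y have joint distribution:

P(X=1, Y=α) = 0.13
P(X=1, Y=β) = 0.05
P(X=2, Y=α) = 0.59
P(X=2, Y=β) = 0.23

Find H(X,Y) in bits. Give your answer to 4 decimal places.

H(X,Y) = −Σ p(x,y)·log₂ p(x,y) over all 4 cells.
  cell (1,α): −0.13·log₂0.13 = 0.38264
  cell (1,β): −0.05·log₂0.05 = 0.21610
  cell (2,α): −0.59·log₂0.59 = 0.44912
  cell (2,β): −0.23·log₂0.23 = 0.48767
Sum = 1.5355 bits.

1.5355 bits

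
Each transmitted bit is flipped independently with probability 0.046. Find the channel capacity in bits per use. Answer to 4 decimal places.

0.7308 bits

Binary symmetric channel: C = 1 − h₂(ε) where h₂ is the binary entropy function.
h₂(0.046) = −0.046·log₂0.046 − 0.954·log₂0.954 = 0.2692.
C = 1 − 0.2692 = 0.7308 bits per channel use.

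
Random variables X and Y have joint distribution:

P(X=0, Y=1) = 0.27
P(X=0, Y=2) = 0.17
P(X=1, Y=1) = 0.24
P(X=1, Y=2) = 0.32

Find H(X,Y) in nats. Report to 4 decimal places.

1.3619 nats

H(X,Y) = −Σ p(x,y)·ln p(x,y) over all 4 cells.
  cell (0,1): −0.27·ln0.27 = 0.35352
  cell (0,2): −0.17·ln0.17 = 0.30123
  cell (1,1): −0.24·ln0.24 = 0.34251
  cell (1,2): −0.32·ln0.32 = 0.36462
Sum = 1.3619 nats.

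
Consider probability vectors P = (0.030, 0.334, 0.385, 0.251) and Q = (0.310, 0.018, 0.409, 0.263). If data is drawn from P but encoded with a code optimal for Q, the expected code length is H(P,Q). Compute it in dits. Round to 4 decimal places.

H(P,Q) = −Σ p·log₁₀ q.
  −0.030·log₁₀(0.310) = 0.01526
  −0.334·log₁₀(0.018) = 0.58274
  −0.385·log₁₀(0.409) = 0.14949
  −0.251·log₁₀(0.263) = 0.14559
H(P,Q) = 0.8931 dits.

0.8931 dits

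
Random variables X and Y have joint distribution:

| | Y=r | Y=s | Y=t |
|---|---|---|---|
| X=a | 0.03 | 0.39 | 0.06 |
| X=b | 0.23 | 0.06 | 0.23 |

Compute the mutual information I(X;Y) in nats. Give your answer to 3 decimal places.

Marginals: p(X) = (0.4800, 0.5200), p(Y) = (0.2600, 0.4500, 0.2900).
I(X;Y) = Σ p(x,y)·ln[p(x,y)/(p(x)p(y))].
  (a,r): 0.03·ln(0.2404) = -0.0428
  (a,s): 0.39·ln(1.8056) = 0.2304
  (a,t): 0.06·ln(0.4310) = -0.0505
  (b,r): 0.23·ln(1.7012) = 0.1222
  (b,s): 0.06·ln(0.2564) = -0.0817
  (b,t): 0.23·ln(1.5252) = 0.0971
Sum = 0.275 nats.

0.275 nats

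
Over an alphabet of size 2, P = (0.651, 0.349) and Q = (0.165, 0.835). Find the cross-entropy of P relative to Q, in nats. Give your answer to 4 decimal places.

1.2359 nats

H(P,Q) = −Σ p·ln q.
  −0.651·ln(0.165) = 1.17298
  −0.349·ln(0.835) = 0.06293
H(P,Q) = 1.2359 nats.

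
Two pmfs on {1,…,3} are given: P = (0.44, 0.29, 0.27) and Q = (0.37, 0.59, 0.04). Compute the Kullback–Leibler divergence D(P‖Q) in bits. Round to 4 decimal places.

D(P‖Q) = Σ p·log₂(p/q).
  0.44·log₂(0.44/0.37) = 0.10999
  0.29·log₂(0.29/0.59) = -0.29715
  0.27·log₂(0.27/0.04) = 0.74382
D(P‖Q) = 0.5567 bits.

0.5567 bits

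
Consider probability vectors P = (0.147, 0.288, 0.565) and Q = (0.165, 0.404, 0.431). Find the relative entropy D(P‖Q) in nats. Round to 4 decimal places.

0.0385 nats

D(P‖Q) = Σ p·ln(p/q).
  0.147·ln(0.147/0.165) = -0.01698
  0.288·ln(0.288/0.404) = -0.09747
  0.565·ln(0.565/0.431) = 0.15296
D(P‖Q) = 0.0385 nats.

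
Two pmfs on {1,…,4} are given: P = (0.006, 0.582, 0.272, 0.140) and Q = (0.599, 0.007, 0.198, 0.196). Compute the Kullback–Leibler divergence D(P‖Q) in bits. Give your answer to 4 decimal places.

3.7285 bits

D(P‖Q) = Σ p·log₂(p/q).
  0.006·log₂(0.006/0.599) = -0.03985
  0.582·log₂(0.582/0.007) = 3.71172
  0.272·log₂(0.272/0.198) = 0.12460
  0.140·log₂(0.140/0.196) = -0.06796
D(P‖Q) = 3.7285 bits.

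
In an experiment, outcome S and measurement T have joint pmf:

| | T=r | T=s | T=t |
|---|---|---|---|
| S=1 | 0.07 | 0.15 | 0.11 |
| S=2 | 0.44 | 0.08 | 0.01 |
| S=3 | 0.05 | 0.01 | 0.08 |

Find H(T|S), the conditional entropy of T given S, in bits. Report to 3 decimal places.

1.072 bits

Marginals: p(S) = (0.3300, 0.5300, 0.1400), p(T) = (0.5600, 0.2400, 0.2000).
H(T|S) = Σ p(S) · H(T|S=·).
  S=1: p=0.3300, H(T|S=1) = 1.5199
  S=2: p=0.5300, H(T|S=2) = 0.7427
  S=3: p=0.1400, H(T|S=3) = 1.2638
Weighted sum = 1.072 bits.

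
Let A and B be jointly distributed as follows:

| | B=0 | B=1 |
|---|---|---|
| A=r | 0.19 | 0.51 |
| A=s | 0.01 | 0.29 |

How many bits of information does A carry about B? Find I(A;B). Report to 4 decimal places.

Marginals: p(A) = (0.7000, 0.3000), p(B) = (0.2000, 0.8000).
I(A;B) = H(A) + H(B) − H(A,B).
H(A) = 0.8813, H(B) = 0.7219, H(A,B) = 1.5350.
I(A;B) = 0.8813 + 0.7219 − 1.5350 = 0.0682 bits.

0.0682 bits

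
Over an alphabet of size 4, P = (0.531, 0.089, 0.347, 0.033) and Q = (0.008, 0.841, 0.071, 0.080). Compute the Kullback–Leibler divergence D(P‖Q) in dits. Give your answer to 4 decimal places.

1.1071 dits

D(P‖Q) = Σ p·log₁₀(p/q).
  0.531·log₁₀(0.531/0.008) = 0.96748
  0.089·log₁₀(0.089/0.841) = -0.08681
  0.347·log₁₀(0.347/0.071) = 0.23911
  0.033·log₁₀(0.033/0.080) = -0.01269
D(P‖Q) = 1.1071 dits.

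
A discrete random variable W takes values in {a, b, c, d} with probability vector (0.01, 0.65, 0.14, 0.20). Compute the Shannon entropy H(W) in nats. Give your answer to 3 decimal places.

0.923 nats

H(W) = −Σ p·ln p.
  −(0.01)·ln(0.01) = 0.0461
  −(0.65)·ln(0.65) = 0.2800
  −(0.14)·ln(0.14) = 0.2753
  −(0.20)·ln(0.20) = 0.3219
Sum: 0.0461 + 0.2800 + 0.2753 + 0.3219 = 0.923 nats.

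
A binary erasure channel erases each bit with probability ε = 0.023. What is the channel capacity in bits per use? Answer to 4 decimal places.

Binary erasure channel: capacity C = 1 − ε.
C = 1 − 0.023 = 0.9770 bits per channel use.

0.9770 bits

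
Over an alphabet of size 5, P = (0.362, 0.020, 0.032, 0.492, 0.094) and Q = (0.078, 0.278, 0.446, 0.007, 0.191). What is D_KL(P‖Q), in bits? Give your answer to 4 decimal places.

D(P‖Q) = Σ p·log₂(p/q).
  0.362·log₂(0.362/0.078) = 0.80163
  0.020·log₂(0.020/0.278) = -0.07594
  0.032·log₂(0.032/0.446) = -0.12163
  0.492·log₂(0.492/0.007) = 3.01850
  0.094·log₂(0.094/0.191) = -0.09615
D(P‖Q) = 3.5264 bits.

3.5264 bits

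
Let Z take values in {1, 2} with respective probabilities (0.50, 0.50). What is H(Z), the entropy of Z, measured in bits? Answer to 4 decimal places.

H(Z) = −Σ p·log₂ p.
  −(0.50)·log₂(0.50) = 0.50000
  −(0.50)·log₂(0.50) = 0.50000
Sum: 0.50000 + 0.50000 = 1.0000 bits.

1.0000 bits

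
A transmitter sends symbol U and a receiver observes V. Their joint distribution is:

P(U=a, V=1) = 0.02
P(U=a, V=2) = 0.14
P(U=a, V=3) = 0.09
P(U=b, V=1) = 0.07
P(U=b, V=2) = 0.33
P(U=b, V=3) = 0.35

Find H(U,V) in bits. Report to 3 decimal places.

2.149 bits

H(U,V) = −Σ p(x,y)·log₂ p(x,y) over all 6 cells.
  cell (a,1): −0.02·log₂0.02 = 0.1129
  cell (a,2): −0.14·log₂0.14 = 0.3971
  cell (a,3): −0.09·log₂0.09 = 0.3127
  cell (b,1): −0.07·log₂0.07 = 0.2686
  cell (b,2): −0.33·log₂0.33 = 0.5278
  cell (b,3): −0.35·log₂0.35 = 0.5301
Sum = 2.149 bits.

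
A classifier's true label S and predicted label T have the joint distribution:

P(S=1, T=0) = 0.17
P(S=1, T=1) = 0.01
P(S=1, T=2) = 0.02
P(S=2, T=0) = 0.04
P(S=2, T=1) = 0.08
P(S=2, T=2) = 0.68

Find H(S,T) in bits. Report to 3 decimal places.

H(S,T) = −Σ p(x,y)·log₂ p(x,y) over all 6 cells.
  cell (1,0): −0.17·log₂0.17 = 0.4346
  cell (1,1): −0.01·log₂0.01 = 0.0664
  cell (1,2): −0.02·log₂0.02 = 0.1129
  cell (2,0): −0.04·log₂0.04 = 0.1858
  cell (2,1): −0.08·log₂0.08 = 0.2915
  cell (2,2): −0.68·log₂0.68 = 0.3783
Sum = 1.470 bits.

1.470 bits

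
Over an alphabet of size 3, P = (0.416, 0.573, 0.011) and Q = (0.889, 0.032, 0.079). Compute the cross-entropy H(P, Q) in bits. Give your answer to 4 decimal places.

H(P,Q) = −Σ p·log₂ q.
  −0.416·log₂(0.889) = 0.07061
  −0.573·log₂(0.032) = 2.84539
  −0.011·log₂(0.079) = 0.04028
H(P,Q) = 2.9563 bits.

2.9563 bits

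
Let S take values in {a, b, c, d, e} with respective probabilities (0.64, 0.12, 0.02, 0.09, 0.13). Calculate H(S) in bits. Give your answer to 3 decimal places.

H(S) = −Σ p·log₂ p.
  −(0.64)·log₂(0.64) = 0.4121
  −(0.12)·log₂(0.12) = 0.3671
  −(0.02)·log₂(0.02) = 0.1129
  −(0.09)·log₂(0.09) = 0.3127
  −(0.13)·log₂(0.13) = 0.3826
Sum: 0.4121 + 0.3671 + 0.1129 + 0.3127 + 0.3826 = 1.587 bits.

1.587 bits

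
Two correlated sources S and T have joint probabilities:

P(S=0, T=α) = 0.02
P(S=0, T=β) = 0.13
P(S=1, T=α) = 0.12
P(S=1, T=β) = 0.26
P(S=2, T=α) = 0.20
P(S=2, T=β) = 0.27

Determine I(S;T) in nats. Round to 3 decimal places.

Marginals: p(S) = (0.1500, 0.3800, 0.4700), p(T) = (0.3400, 0.6600).
I(S;T) = Σ p(x,y)·ln[p(x,y)/(p(x)p(y))].
  (0,α): 0.02·ln(0.3922) = -0.0187
  (0,β): 0.13·ln(1.3131) = 0.0354
  (1,α): 0.12·ln(0.9288) = -0.0089
  (1,β): 0.26·ln(1.0367) = 0.0094
  (2,α): 0.20·ln(1.2516) = 0.0449
  (2,β): 0.27·ln(0.8704) = -0.0375
Sum = 0.025 nats.

0.025 nats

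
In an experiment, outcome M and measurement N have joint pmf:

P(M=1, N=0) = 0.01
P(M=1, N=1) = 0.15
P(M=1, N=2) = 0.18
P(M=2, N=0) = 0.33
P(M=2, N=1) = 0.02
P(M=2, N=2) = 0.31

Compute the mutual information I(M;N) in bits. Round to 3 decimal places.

Marginals: p(M) = (0.3400, 0.6600), p(N) = (0.3400, 0.1700, 0.4900).
I(M;N) = Σ p(x,y)·log₂[p(x,y)/(p(x)p(y))].
  (1,0): 0.01·log₂(0.0865) = -0.0353
  (1,1): 0.15·log₂(2.5952) = 0.2064
  (1,2): 0.18·log₂(1.0804) = 0.0201
  (2,0): 0.33·log₂(1.4706) = 0.1836
  (2,1): 0.02·log₂(0.1783) = -0.0498
  (2,2): 0.31·log₂(0.9586) = -0.0189
Sum = 0.306 bits.

0.306 bits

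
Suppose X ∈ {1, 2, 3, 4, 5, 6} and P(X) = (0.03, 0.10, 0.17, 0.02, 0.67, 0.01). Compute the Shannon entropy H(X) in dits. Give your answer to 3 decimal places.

H(X) = −Σ p·log₁₀ p.
  −(0.03)·log₁₀(0.03) = 0.0457
  −(0.10)·log₁₀(0.10) = 0.1000
  −(0.17)·log₁₀(0.17) = 0.1308
  −(0.02)·log₁₀(0.02) = 0.0340
  −(0.67)·log₁₀(0.67) = 0.1165
  −(0.01)·log₁₀(0.01) = 0.0200
Sum: 0.0457 + 0.1000 + 0.1308 + 0.0340 + 0.1165 + 0.0200 = 0.447 dits.

0.447 dits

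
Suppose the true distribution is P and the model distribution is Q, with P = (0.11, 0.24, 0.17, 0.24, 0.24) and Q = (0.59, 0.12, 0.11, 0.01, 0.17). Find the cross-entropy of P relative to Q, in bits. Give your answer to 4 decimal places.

H(P,Q) = −Σ p·log₂ q.
  −0.11·log₂(0.59) = 0.08373
  −0.24·log₂(0.12) = 0.73413
  −0.17·log₂(0.11) = 0.54135
  −0.24·log₂(0.01) = 1.59453
  −0.24·log₂(0.17) = 0.61353
H(P,Q) = 3.5673 bits.

3.5673 bits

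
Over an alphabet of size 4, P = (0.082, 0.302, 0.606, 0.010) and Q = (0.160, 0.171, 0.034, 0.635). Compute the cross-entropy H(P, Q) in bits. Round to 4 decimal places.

3.9491 bits

H(P,Q) = −Σ p·log₂ q.
  −0.082·log₂(0.160) = 0.21680
  −0.302·log₂(0.171) = 0.76948
  −0.606·log₂(0.034) = 2.95626
  −0.010·log₂(0.635) = 0.00655
H(P,Q) = 3.9491 bits.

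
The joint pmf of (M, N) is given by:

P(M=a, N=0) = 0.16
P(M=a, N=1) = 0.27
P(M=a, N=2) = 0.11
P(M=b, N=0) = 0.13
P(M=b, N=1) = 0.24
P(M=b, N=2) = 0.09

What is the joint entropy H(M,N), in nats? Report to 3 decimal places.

H(M,N) = −Σ p(x,y)·ln p(x,y) over all 6 cells.
  cell (a,0): −0.16·ln0.16 = 0.2932
  cell (a,1): −0.27·ln0.27 = 0.3535
  cell (a,2): −0.11·ln0.11 = 0.2428
  cell (b,0): −0.13·ln0.13 = 0.2652
  cell (b,1): −0.24·ln0.24 = 0.3425
  cell (b,2): −0.09·ln0.09 = 0.2167
Sum = 1.714 nats.

1.714 nats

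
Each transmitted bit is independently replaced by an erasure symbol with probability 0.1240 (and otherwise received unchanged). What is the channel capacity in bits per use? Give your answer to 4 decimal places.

Binary erasure channel: capacity C = 1 − ε.
C = 1 − 0.1240 = 0.8760 bits per channel use.

0.8760 bits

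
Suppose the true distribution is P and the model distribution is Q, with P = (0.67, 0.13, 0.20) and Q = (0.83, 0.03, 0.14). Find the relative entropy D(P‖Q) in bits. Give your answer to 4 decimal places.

D(P‖Q) = Σ p·log₂(p/q).
  0.67·log₂(0.67/0.83) = -0.20700
  0.13·log₂(0.13/0.03) = 0.27501
  0.20·log₂(0.20/0.14) = 0.10291
D(P‖Q) = 0.1709 bits.

0.1709 bits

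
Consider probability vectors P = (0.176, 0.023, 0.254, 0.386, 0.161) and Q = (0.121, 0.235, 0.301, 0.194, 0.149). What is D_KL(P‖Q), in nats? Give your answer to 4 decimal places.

0.2474 nats

D(P‖Q) = Σ p·ln(p/q).
  0.176·ln(0.176/0.121) = 0.06595
  0.023·ln(0.023/0.235) = -0.05345
  0.254·ln(0.254/0.301) = -0.04312
  0.386·ln(0.386/0.194) = 0.26556
  0.161·ln(0.161/0.149) = 0.01247
D(P‖Q) = 0.2474 nats.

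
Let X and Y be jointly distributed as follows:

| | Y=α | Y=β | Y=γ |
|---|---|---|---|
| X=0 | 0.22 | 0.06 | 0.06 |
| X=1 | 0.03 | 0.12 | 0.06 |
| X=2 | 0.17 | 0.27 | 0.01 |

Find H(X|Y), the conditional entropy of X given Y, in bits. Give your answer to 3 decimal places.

1.314 bits

Chain rule: H(X|Y) = H(X,Y) − H(Y).
Marginals: p(X) = (0.3400, 0.2100, 0.4500), p(Y) = (0.4200, 0.4500, 0.1300).
H(X,Y) = 2.7411 bits; H(Y) = 1.4267 bits.
H(X|Y) = 2.7411 − 1.4267 = 1.314 bits.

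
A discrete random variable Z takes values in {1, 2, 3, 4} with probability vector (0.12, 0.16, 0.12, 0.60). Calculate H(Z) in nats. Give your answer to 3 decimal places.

1.109 nats

H(Z) = −Σ p·ln p.
  −(0.12)·ln(0.12) = 0.2544
  −(0.16)·ln(0.16) = 0.2932
  −(0.12)·ln(0.12) = 0.2544
  −(0.60)·ln(0.60) = 0.3065
Sum: 0.2544 + 0.2932 + 0.2544 + 0.3065 = 1.109 nats.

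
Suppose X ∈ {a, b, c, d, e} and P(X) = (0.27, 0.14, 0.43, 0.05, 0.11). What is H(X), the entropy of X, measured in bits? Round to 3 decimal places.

1.997 bits

H(X) = −Σ p·log₂ p.
  −(0.27)·log₂(0.27) = 0.5100
  −(0.14)·log₂(0.14) = 0.3971
  −(0.43)·log₂(0.43) = 0.5236
  −(0.05)·log₂(0.05) = 0.2161
  −(0.11)·log₂(0.11) = 0.3503
Sum: 0.5100 + 0.3971 + 0.5236 + 0.2161 + 0.3503 = 1.997 bits.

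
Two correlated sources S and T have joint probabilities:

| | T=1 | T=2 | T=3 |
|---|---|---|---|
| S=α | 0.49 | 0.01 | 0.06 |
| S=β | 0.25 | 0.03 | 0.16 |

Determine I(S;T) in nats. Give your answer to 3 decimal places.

Marginals: p(S) = (0.5600, 0.4400), p(T) = (0.7400, 0.0400, 0.2200).
I(S;T) = H(S) + H(T) − H(S,T).
H(S) = 0.6859, H(T) = 0.6847, H(S,T) = 1.3094.
I(S;T) = 0.6859 + 0.6847 − 1.3094 = 0.061 nats.

0.061 nats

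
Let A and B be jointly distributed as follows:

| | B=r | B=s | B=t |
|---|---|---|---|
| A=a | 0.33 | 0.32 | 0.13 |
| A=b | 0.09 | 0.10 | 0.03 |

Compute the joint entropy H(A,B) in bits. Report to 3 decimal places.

H(A,B) = −Σ p(x,y)·log₂ p(x,y) over all 6 cells.
  cell (a,r): −0.33·log₂0.33 = 0.5278
  cell (a,s): −0.32·log₂0.32 = 0.5260
  cell (a,t): −0.13·log₂0.13 = 0.3826
  cell (b,r): −0.09·log₂0.09 = 0.3127
  cell (b,s): −0.10·log₂0.10 = 0.3322
  cell (b,t): −0.03·log₂0.03 = 0.1518
Sum = 2.233 bits.

2.233 bits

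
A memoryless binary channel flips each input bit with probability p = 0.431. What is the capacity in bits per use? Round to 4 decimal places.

0.0138 bits

Binary symmetric channel: C = 1 − h₂(ε) where h₂ is the binary entropy function.
h₂(0.431) = −0.431·log₂0.431 − 0.569·log₂0.569 = 0.9862.
C = 1 − 0.9862 = 0.0138 bits per channel use.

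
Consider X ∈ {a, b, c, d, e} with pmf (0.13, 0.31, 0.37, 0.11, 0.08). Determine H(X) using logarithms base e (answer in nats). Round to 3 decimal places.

1.441 nats

H(X) = −Σ p·ln p.
  −(0.13)·ln(0.13) = 0.2652
  −(0.31)·ln(0.31) = 0.3631
  −(0.37)·ln(0.37) = 0.3679
  −(0.11)·ln(0.11) = 0.2428
  −(0.08)·ln(0.08) = 0.2021
Sum: 0.2652 + 0.3631 + 0.3679 + 0.2428 + 0.2021 = 1.441 nats.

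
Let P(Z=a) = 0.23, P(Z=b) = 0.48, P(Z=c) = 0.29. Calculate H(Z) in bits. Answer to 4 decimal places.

1.5138 bits

H(Z) = −Σ p·log₂ p.
  −(0.23)·log₂(0.23) = 0.48767
  −(0.48)·log₂(0.48) = 0.50827
  −(0.29)·log₂(0.29) = 0.51790
Sum: 0.48767 + 0.50827 + 0.51790 = 1.5138 bits.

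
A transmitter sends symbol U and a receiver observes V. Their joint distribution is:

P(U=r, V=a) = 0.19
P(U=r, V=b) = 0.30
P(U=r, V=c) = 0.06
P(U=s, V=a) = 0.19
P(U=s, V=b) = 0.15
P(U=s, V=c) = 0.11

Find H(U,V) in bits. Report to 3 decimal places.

H(U,V) = −Σ p(x,y)·log₂ p(x,y) over all 6 cells.
  cell (r,a): −0.19·log₂0.19 = 0.4552
  cell (r,b): −0.30·log₂0.30 = 0.5211
  cell (r,c): −0.06·log₂0.06 = 0.2435
  cell (s,a): −0.19·log₂0.19 = 0.4552
  cell (s,b): −0.15·log₂0.15 = 0.4105
  cell (s,c): −0.11·log₂0.11 = 0.3503
Sum = 2.436 bits.

2.436 bits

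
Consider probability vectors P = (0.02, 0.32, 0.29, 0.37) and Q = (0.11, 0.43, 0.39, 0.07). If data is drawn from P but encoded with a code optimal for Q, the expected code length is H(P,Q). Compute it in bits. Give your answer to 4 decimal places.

2.2668 bits

H(P,Q) = −Σ p·log₂ q.
  −0.02·log₂(0.11) = 0.06369
  −0.32·log₂(0.43) = 0.38963
  −0.29·log₂(0.39) = 0.39395
  −0.37·log₂(0.07) = 1.41951
H(P,Q) = 2.2668 bits.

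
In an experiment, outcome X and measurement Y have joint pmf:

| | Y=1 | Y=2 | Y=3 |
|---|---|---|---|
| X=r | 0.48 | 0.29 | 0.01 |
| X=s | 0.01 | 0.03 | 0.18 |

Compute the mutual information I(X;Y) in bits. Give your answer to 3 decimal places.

0.490 bits

Marginals: p(X) = (0.7800, 0.2200), p(Y) = (0.4900, 0.3200, 0.1900).
I(X;Y) = H(X) + H(Y) − H(X,Y).
H(X) = 0.7602, H(Y) = 1.4855, H(X,Y) = 1.7561.
I(X;Y) = 0.7602 + 1.4855 − 1.7561 = 0.490 bits.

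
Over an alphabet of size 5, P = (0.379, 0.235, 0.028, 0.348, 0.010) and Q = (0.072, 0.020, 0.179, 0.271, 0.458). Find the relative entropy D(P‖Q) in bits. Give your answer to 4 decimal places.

1.7389 bits

D(P‖Q) = Σ p·log₂(p/q).
  0.379·log₂(0.379/0.072) = 0.90813
  0.235·log₂(0.235/0.020) = 0.83533
  0.028·log₂(0.028/0.179) = -0.07494
  0.348·log₂(0.348/0.271) = 0.12556
  0.010·log₂(0.010/0.458) = -0.05517
D(P‖Q) = 1.7389 bits.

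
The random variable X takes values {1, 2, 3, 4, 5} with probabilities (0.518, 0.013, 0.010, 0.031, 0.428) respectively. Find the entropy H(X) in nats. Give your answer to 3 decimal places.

H(X) = −Σ p·ln p.
  −(0.518)·ln(0.518) = 0.3407
  −(0.013)·ln(0.013) = 0.0565
  −(0.010)·ln(0.010) = 0.0461
  −(0.031)·ln(0.031) = 0.1077
  −(0.428)·ln(0.428) = 0.3632
Sum: 0.3407 + 0.0565 + 0.0461 + 0.1077 + 0.3632 = 0.914 nats.

0.914 nats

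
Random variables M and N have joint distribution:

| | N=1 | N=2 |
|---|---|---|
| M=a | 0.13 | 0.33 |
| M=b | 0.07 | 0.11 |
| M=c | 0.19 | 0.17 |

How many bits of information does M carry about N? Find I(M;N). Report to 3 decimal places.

Marginals: p(M) = (0.4600, 0.1800, 0.3600), p(N) = (0.3900, 0.6100).
I(M;N) = Σ p(x,y)·log₂[p(x,y)/(p(x)p(y))].
  (a,1): 0.13·log₂(0.7246) = -0.0604
  (a,2): 0.33·log₂(1.1761) = 0.0772
  (b,1): 0.07·log₂(0.9972) = -0.0003
  (b,2): 0.11·log₂(1.0018) = 0.0003
  (c,1): 0.19·log₂(1.3533) = 0.0829
  (c,2): 0.17·log₂(0.7741) = -0.0628
Sum = 0.037 bits.

0.037 bits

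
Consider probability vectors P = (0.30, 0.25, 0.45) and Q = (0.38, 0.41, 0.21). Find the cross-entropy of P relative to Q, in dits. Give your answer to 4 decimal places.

H(P,Q) = −Σ p·log₁₀ q.
  −0.30·log₁₀(0.38) = 0.12606
  −0.25·log₁₀(0.41) = 0.09680
  −0.45·log₁₀(0.21) = 0.30500
H(P,Q) = 0.5279 dits.

0.5279 dits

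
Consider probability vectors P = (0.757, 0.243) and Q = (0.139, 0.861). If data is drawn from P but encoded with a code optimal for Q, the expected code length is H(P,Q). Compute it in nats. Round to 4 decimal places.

H(P,Q) = −Σ p·ln q.
  −0.757·ln(0.139) = 1.49377
  −0.243·ln(0.861) = 0.03637
H(P,Q) = 1.5301 nats.

1.5301 nats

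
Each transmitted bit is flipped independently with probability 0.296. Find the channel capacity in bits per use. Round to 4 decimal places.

0.1237 bits

Binary symmetric channel: C = 1 − h₂(ε) where h₂ is the binary entropy function.
h₂(0.296) = −0.296·log₂0.296 − 0.704·log₂0.704 = 0.8763.
C = 1 − 0.8763 = 0.1237 bits per channel use.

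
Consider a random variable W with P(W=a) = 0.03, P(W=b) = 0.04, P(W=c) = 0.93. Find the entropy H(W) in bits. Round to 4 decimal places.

0.4349 bits

H(W) = −Σ p·log₂ p.
  −(0.03)·log₂(0.03) = 0.15177
  −(0.04)·log₂(0.04) = 0.18575
  −(0.93)·log₂(0.93) = 0.09737
Sum: 0.15177 + 0.18575 + 0.09737 = 0.4349 bits.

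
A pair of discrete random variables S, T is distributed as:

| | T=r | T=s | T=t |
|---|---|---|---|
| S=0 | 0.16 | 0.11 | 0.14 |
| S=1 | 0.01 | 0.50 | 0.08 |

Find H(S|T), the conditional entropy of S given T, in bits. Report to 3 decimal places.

0.678 bits

Chain rule: H(S|T) = H(S,T) − H(T).
Marginals: p(S) = (0.4100, 0.5900), p(T) = (0.1700, 0.6100, 0.2200).
H(S,T) = 2.0284 bits; H(T) = 1.3502 bits.
H(S|T) = 2.0284 − 1.3502 = 0.678 bits.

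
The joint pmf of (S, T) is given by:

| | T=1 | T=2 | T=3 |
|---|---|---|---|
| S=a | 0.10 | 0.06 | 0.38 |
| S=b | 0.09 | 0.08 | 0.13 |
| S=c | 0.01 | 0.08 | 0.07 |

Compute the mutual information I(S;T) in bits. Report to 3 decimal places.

0.105 bits

Marginals: p(S) = (0.5400, 0.3000, 0.1600), p(T) = (0.2000, 0.2200, 0.5800).
I(S;T) = H(S) + H(T) − H(S,T).
H(S) = 1.4241, H(T) = 1.4008, H(S,T) = 2.7195.
I(S;T) = 1.4241 + 1.4008 − 2.7195 = 0.105 bits.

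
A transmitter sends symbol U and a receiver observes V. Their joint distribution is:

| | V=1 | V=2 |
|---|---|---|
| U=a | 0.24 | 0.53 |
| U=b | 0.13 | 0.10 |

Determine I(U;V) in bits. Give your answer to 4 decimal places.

0.0343 bits

Marginals: p(U) = (0.7700, 0.2300), p(V) = (0.3700, 0.6300).
I(U;V) = H(U) + H(V) − H(U,V).
H(U) = 0.7780, H(V) = 0.9507, H(U,V) = 1.6944.
I(U;V) = 0.7780 + 0.9507 − 1.6944 = 0.0343 bits.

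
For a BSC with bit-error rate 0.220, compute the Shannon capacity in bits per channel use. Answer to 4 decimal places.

Binary symmetric channel: C = 1 − h₂(ε) where h₂ is the binary entropy function.
h₂(0.220) = −0.220·log₂0.220 − 0.780·log₂0.780 = 0.7602.
C = 1 − 0.7602 = 0.2398 bits per channel use.

0.2398 bits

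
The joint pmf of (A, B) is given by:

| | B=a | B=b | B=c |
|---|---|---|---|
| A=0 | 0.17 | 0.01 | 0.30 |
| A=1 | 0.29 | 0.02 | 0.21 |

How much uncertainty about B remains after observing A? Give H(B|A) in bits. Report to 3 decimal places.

Marginals: p(A) = (0.4800, 0.5200), p(B) = (0.4600, 0.0300, 0.5100).
H(B|A) = Σ p(A) · H(B|A=·).
  A=0: p=0.4800, H(B|A=0) = 1.0705
  A=1: p=0.5200, H(B|A=1) = 1.1789
Weighted sum = 1.127 bits.

1.127 bits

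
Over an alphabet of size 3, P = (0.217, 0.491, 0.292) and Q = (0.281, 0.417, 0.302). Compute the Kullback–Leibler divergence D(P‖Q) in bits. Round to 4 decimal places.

0.0206 bits

D(P‖Q) = Σ p·log₂(p/q).
  0.217·log₂(0.217/0.281) = -0.08091
  0.491·log₂(0.491/0.417) = 0.11572
  0.292·log₂(0.292/0.302) = -0.01419
D(P‖Q) = 0.0206 bits.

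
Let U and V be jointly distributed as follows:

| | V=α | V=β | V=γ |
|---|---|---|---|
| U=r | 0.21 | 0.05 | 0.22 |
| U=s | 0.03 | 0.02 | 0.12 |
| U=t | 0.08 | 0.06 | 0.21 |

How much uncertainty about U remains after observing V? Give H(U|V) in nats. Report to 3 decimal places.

0.988 nats

Marginals: p(U) = (0.4800, 0.1700, 0.3500), p(V) = (0.3200, 0.1300, 0.5500).
H(U|V) = Σ p(V) · H(U|V=·).
  V=α: p=0.3200, H(U|V=α) = 0.8449
  V=β: p=0.1300, H(U|V=β) = 1.0123
  V=γ: p=0.5500, H(U|V=γ) = 1.0663
Weighted sum = 0.988 nats.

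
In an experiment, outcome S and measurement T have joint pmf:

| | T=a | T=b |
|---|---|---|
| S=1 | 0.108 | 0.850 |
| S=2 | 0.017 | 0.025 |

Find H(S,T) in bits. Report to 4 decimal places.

0.7791 bits

H(S,T) = −Σ p(x,y)·log₂ p(x,y) over all 4 cells.
  cell (1,a): −0.108·log₂0.108 = 0.34678
  cell (1,b): −0.850·log₂0.850 = 0.19930
  cell (2,a): −0.017·log₂0.017 = 0.09993
  cell (2,b): −0.025·log₂0.025 = 0.13305
Sum = 0.7791 bits.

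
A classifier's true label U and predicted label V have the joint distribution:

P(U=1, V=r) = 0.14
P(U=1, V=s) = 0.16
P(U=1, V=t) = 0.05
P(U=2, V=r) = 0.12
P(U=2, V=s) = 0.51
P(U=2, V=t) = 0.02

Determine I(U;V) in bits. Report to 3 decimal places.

Marginals: p(U) = (0.3500, 0.6500), p(V) = (0.2600, 0.6700, 0.0700).
I(U;V) = Σ p(x,y)·log₂[p(x,y)/(p(x)p(y))].
  (1,r): 0.14·log₂(1.5385) = 0.0870
  (1,s): 0.16·log₂(0.6823) = -0.0882
  (1,t): 0.05·log₂(2.0408) = 0.0515
  (2,r): 0.12·log₂(0.7101) = -0.0593
  (2,s): 0.51·log₂(1.1711) = 0.1162
  (2,t): 0.02·log₂(0.4396) = -0.0237
Sum = 0.083 bits.

0.083 bits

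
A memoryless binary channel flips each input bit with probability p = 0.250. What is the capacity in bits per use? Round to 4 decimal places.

0.1887 bits

Binary symmetric channel: C = 1 − h₂(ε) where h₂ is the binary entropy function.
h₂(0.250) = −0.250·log₂0.250 − 0.750·log₂0.750 = 0.8113.
C = 1 − 0.8113 = 0.1887 bits per channel use.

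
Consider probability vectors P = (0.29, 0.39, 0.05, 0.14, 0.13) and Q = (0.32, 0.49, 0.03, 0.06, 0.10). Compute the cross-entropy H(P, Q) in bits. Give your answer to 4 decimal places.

H(P,Q) = −Σ p·log₂ q.
  −0.29·log₂(0.32) = 0.47672
  −0.39·log₂(0.49) = 0.40137
  −0.05·log₂(0.03) = 0.25294
  −0.14·log₂(0.06) = 0.56825
  −0.13·log₂(0.10) = 0.43185
H(P,Q) = 2.1311 bits.

2.1311 bits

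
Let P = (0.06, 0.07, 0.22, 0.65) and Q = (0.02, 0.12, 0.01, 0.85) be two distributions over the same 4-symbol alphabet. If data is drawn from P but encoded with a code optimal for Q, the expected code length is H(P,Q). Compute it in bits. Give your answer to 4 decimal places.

2.1668 bits

H(P,Q) = −Σ p·log₂ q.
  −0.06·log₂(0.02) = 0.33863
  −0.07·log₂(0.12) = 0.21412
  −0.22·log₂(0.01) = 1.46165
  −0.65·log₂(0.85) = 0.15240
H(P,Q) = 2.1668 bits.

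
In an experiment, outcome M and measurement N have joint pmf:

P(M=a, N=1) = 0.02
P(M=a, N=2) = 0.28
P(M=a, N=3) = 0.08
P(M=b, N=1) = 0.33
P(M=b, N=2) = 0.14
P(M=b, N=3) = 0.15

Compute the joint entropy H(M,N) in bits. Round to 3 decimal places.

2.254 bits

H(M,N) = −Σ p(x,y)·log₂ p(x,y) over all 6 cells.
  cell (a,1): −0.02·log₂0.02 = 0.1129
  cell (a,2): −0.28·log₂0.28 = 0.5142
  cell (a,3): −0.08·log₂0.08 = 0.2915
  cell (b,1): −0.33·log₂0.33 = 0.5278
  cell (b,2): −0.14·log₂0.14 = 0.3971
  cell (b,3): −0.15·log₂0.15 = 0.4105
Sum = 2.254 bits.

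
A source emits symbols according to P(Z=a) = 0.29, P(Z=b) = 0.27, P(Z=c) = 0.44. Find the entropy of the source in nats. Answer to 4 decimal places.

1.0737 nats

H(Z) = −Σ p·ln p.
  −(0.29)·ln(0.29) = 0.35898
  −(0.27)·ln(0.27) = 0.35352
  −(0.44)·ln(0.44) = 0.36123
Sum: 0.35898 + 0.35352 + 0.36123 = 1.0737 nats.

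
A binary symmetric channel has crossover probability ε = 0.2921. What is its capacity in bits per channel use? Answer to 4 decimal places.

0.1286 bits

Binary symmetric channel: C = 1 − h₂(ε) where h₂ is the binary entropy function.
h₂(0.2921) = −0.2921·log₂0.2921 − 0.7079·log₂0.7079 = 0.8714.
C = 1 − 0.8714 = 0.1286 bits per channel use.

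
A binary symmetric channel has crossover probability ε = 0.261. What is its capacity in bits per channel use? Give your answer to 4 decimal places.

0.1717 bits

Binary symmetric channel: C = 1 − h₂(ε) where h₂ is the binary entropy function.
h₂(0.261) = −0.261·log₂0.261 − 0.739·log₂0.739 = 0.8283.
C = 1 − 0.8283 = 0.1717 bits per channel use.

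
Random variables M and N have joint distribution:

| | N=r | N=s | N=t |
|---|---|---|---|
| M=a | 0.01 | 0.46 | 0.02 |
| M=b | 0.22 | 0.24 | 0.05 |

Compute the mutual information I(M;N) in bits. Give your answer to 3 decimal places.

0.231 bits

Marginals: p(M) = (0.4900, 0.5100), p(N) = (0.2300, 0.7000, 0.0700).
I(M;N) = Σ p(x,y)·log₂[p(x,y)/(p(x)p(y))].
  (a,r): 0.01·log₂(0.0887) = -0.0349
  (a,s): 0.46·log₂(1.3411) = 0.1948
  (a,t): 0.02·log₂(0.5831) = -0.0156
  (b,r): 0.22·log₂(1.8755) = 0.1996
  (b,s): 0.24·log₂(0.6723) = -0.1375
  (b,t): 0.05·log₂(1.4006) = 0.0243
Sum = 0.231 bits.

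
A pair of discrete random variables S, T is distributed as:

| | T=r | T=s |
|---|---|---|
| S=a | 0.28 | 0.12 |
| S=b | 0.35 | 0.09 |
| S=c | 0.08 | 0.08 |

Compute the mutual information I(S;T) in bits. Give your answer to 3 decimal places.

Marginals: p(S) = (0.4000, 0.4400, 0.1600), p(T) = (0.7100, 0.2900).
I(S;T) = Σ p(x,y)·log₂[p(x,y)/(p(x)p(y))].
  (a,r): 0.28·log₂(0.9859) = -0.0057
  (a,s): 0.12·log₂(1.0345) = 0.0059
  (b,r): 0.35·log₂(1.1204) = 0.0574
  (b,s): 0.09·log₂(0.7053) = -0.0453
  (c,r): 0.08·log₂(0.7042) = -0.0405
  (c,s): 0.08·log₂(1.7241) = 0.0629
Sum = 0.035 bits.

0.035 bits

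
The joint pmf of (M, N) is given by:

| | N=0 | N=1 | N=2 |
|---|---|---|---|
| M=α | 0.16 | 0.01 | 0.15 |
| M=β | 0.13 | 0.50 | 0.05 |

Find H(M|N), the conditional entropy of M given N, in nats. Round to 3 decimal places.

0.361 nats

Chain rule: H(M|N) = H(M,N) − H(N).
Marginals: p(M) = (0.3200, 0.6800), p(N) = (0.2900, 0.5100, 0.2000).
H(M,N) = 1.3854 nats; H(N) = 1.0243 nats.
H(M|N) = 1.3854 − 1.0243 = 0.361 nats.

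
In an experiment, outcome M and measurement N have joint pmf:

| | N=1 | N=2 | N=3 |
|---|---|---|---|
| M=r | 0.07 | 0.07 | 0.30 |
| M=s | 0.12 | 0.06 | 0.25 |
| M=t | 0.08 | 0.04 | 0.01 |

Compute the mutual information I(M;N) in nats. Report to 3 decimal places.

Marginals: p(M) = (0.4400, 0.4300, 0.1300), p(N) = (0.2700, 0.1700, 0.5600).
I(M;N) = H(M) + H(N) − H(M,N).
H(M) = 0.9894, H(N) = 0.9795, H(M,N) = 1.8802.
I(M;N) = 0.9894 + 0.9795 − 1.8802 = 0.089 nats.

0.089 nats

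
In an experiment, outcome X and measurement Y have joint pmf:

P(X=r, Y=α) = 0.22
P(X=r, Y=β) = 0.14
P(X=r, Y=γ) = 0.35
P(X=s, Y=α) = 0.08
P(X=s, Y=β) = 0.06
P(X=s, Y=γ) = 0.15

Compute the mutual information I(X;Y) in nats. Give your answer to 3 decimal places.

0.001 nats

Marginals: p(X) = (0.7100, 0.2900), p(Y) = (0.3000, 0.2000, 0.5000).
I(X;Y) = Σ p(x,y)·ln[p(x,y)/(p(x)p(y))].
  (r,α): 0.22·ln(1.0329) = 0.0071
  (r,β): 0.14·ln(0.9859) = -0.0020
  (r,γ): 0.35·ln(0.9859) = -0.0050
  (s,α): 0.08·ln(0.9195) = -0.0067
  (s,β): 0.06·ln(1.0345) = 0.0020
  (s,γ): 0.15·ln(1.0345) = 0.0051
Sum = 0.001 nats.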